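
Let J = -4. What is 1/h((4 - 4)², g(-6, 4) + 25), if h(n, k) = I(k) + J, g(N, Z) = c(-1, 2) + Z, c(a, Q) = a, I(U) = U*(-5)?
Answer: -1/144 ≈ -0.0069444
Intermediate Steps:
I(U) = -5*U
g(N, Z) = -1 + Z
h(n, k) = -4 - 5*k (h(n, k) = -5*k - 4 = -4 - 5*k)
1/h((4 - 4)², g(-6, 4) + 25) = 1/(-4 - 5*((-1 + 4) + 25)) = 1/(-4 - 5*(3 + 25)) = 1/(-4 - 5*28) = 1/(-4 - 140) = 1/(-144) = -1/144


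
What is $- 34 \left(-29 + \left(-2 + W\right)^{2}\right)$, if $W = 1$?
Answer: $952$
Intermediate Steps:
$- 34 \left(-29 + \left(-2 + W\right)^{2}\right) = - 34 \left(-29 + \left(-2 + 1\right)^{2}\right) = - 34 \left(-29 + \left(-1\right)^{2}\right) = - 34 \left(-29 + 1\right) = \left(-34\right) \left(-28\right) = 952$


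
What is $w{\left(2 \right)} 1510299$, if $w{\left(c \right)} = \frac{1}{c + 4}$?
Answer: $\frac{503433}{2} \approx 2.5172 \cdot 10^{5}$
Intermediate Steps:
$w{\left(c \right)} = \frac{1}{4 + c}$
$w{\left(2 \right)} 1510299 = \frac{1}{4 + 2} \cdot 1510299 = \frac{1}{6} \cdot 1510299 = \frac{503433}{2}$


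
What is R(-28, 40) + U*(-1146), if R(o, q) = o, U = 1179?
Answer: -1351162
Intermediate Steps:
R(-28, 40) + U*(-1146) = -28 + 1179*(-1146) = -28 - 1351134 = -1351162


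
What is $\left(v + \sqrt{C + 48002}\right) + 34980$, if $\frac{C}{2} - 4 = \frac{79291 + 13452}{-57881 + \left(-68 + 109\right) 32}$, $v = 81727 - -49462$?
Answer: $166169 + \frac{2 \sqrt{38405998072019}}{56569} \approx 1.6639 \cdot 10^{5}$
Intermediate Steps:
$v = 131189$ ($v = 81727 + 49462 = 131189$)
$C = \frac{267066}{56569}$ ($C = 8 + 2 \frac{79291 + 13452}{-57881 + \left(-68 + 109\right) 32} = 8 + 2 \frac{92743}{-57881 + 41 \cdot 32} = 8 + 2 \frac{92743}{-57881 + 1312} = 8 + 2 \frac{92743}{-56569} = 8 + 2 \cdot 92743 \left(- \frac{1}{56569}\right) = 8 + 2 \left(- \frac{92743}{56569}\right) = 8 - \frac{185486}{56569} = \frac{267066}{56569} \approx 4.7211$)
$\left(v + \sqrt{C + 48002}\right) + 34980 = \left(131189 + \sqrt{\frac{267066}{56569} + 48002}\right) + 34980 = \left(131189 + \sqrt{\frac{2715692204}{56569}}\right) + 34980 = \left(131189 + \frac{2 \sqrt{38405998072019}}{56569}\right) + 34980 = 166169 + \frac{2 \sqrt{38405998072019}}{56569}$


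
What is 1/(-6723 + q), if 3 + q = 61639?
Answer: 1/54913 ≈ 1.8211e-5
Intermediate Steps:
q = 61636 (q = -3 + 61639 = 61636)
1/(-6723 + q) = 1/(-6723 + 61636) = 1/54913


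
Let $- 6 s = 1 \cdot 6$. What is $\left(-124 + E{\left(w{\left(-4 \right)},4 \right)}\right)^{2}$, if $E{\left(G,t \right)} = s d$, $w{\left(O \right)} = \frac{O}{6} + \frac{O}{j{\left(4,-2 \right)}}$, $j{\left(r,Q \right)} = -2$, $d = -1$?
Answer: $15129$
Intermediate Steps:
$s = -1$ ($s = - \frac{1 \cdot 6}{6} = \left(- \frac{1}{6}\right) 6 = -1$)
$w{\left(O \right)} = - \frac{O}{3}$ ($w{\left(O \right)} = \frac{O}{6} + \frac{O}{-2} = O \frac{1}{6} + O \left(- \frac{1}{2}\right) = \frac{O}{6} - \frac{O}{2} = - \frac{O}{3}$)
$E{\left(G,t \right)} = 1$ ($E{\left(G,t \right)} = \left(-1\right) \left(-1\right) = 1$)
$\left(-124 + E{\left(w{\left(-4 \right)},4 \right)}\right)^{2} = \left(-124 + 1\right)^{2} = \left(-123\right)^{2} = 15129$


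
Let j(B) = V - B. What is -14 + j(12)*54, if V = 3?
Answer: -500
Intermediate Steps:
j(B) = 3 - B
-14 + j(12)*54 = -14 + (3 - 1*12)*54 = -14 + (3 - 12)*54 = -14 - 9*54 = -14 - 486 = -500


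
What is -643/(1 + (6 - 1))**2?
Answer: -643/36 ≈ -17.861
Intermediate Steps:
-643/(1 + (6 - 1))**2 = -643/(1 + 5)**2 = -643/(6**2) = -643/36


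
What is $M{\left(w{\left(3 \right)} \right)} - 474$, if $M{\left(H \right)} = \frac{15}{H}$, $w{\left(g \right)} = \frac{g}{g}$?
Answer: $-459$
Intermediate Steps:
$w{\left(g \right)} = 1$
$M{\left(w{\left(3 \right)} \right)} - 474 = \frac{15}{1} - 474 = 15 \cdot 1 - 474 = 15 - 474 = -459$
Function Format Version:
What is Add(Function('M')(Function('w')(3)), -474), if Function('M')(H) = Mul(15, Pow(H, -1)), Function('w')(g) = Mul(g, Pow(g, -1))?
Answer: -459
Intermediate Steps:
Function('w')(g) = 1
Add(Function('M')(Function('w')(3)), -474) = Add(Mul(15, Pow(1, -1)), -474) = Add(Mul(15, 1), -474) = Add(15, -474) = -459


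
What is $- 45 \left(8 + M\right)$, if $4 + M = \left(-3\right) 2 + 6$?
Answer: $-180$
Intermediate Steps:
$M = -4$ ($M = -4 + \left(\left(-3\right) 2 + 6\right) = -4 + \left(-6 + 6\right) = -4 + 0 = -4$)
$- 45 \left(8 + M\right) = - 45 \left(8 - 4\right) = \left(-45\right) 4 = -180$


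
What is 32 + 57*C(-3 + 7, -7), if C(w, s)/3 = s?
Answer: -1165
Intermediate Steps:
C(w, s) = 3*s
32 + 57*C(-3 + 7, -7) = 32 + 57*(3*(-7)) = 32 + 57*(-21) = 32 - 1197 = -1165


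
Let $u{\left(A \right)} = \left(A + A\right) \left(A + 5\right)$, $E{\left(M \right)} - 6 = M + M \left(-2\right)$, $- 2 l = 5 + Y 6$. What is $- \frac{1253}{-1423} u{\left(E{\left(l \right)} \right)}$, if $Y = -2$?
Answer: $\frac{93975}{2846} \approx 33.02$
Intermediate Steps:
$l = \frac{7}{2}$ ($l = - \frac{5 - 12}{2} = \left(- \frac{1}{2}\right) \left(-7\right) = \frac{7}{2} \approx 3.5$)
$E{\left(M \right)} = 6 - M$ ($E{\left(M \right)} = 6 + \left(M + M \left(-2\right)\right) = 6 + \left(M - 2 M\right) = 6 - M$)
$u{\left(A \right)} = 2 A \left(5 + A\right)$
$- \frac{1253}{-1423} u{\left(E{\left(l \right)} \right)} = - \frac{1253}{-1423} \cdot 2 \left(6 - \frac{7}{2}\right) \left(5 + \left(6 - \frac{7}{2}\right)\right) = \left(-1253\right) \left(- \frac{1}{1423}\right) 2 \left(6 - \frac{7}{2}\right) \left(5 + \left(6 - \frac{7}{2}\right)\right) = \frac{1253 \cdot 2 \cdot \frac{5}{2} \left(5 + \frac{5}{2}\right)}{1423} = \frac{1253 \cdot 2 \cdot \frac{5}{2} \cdot \frac{15}{2}}{1423} = \frac{1253}{1423} \cdot \frac{75}{2} = \frac{93975}{2846}$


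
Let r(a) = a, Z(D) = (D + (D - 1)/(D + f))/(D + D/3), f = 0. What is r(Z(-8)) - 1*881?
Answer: -225371/256 ≈ -880.36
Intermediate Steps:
Z(D) = 3*(D + (-1 + D)/D)/(4*D) (Z(D) = (D + (D - 1)/(D + 0))/(D + D/3) = (D + (-1 + D)/D)/(D + D*(⅓)) = (D + (-1 + D)/D)/(D + D/3) = (D + (-1 + D)/D)/((4*D/3)) = (D + (-1 + D)/D)*(3/(4*D)) = 3*(D + (-1 + D)/D)/(4*D))
r(Z(-8)) - 1*881 = (¾)*(-1 - 8 + (-8)²)/(-8)² - 1*881 = (¾)*(1/64)*(-1 - 8 + 64) - 881 = (¾)*(1/64)*55 - 881 = 165/256 - 881 = -225371/256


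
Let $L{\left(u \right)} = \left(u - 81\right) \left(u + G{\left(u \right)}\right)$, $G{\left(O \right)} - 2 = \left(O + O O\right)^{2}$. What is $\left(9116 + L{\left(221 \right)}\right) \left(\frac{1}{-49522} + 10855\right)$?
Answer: $\frac{90576720268107385632}{24761} \approx 3.658 \cdot 10^{15}$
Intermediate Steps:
$G{\left(O \right)} = 2 + \left(O + O^{2}\right)^{2}$ ($G{\left(O \right)} = 2 + \left(O + O O\right)^{2} = 2 + \left(O + O^{2}\right)^{2}$)
$L{\left(u \right)} = \left(-81 + u\right) \left(2 + u + u^{2} \left(1 + u\right)^{2}\right)$ ($L{\left(u \right)} = \left(u - 81\right) \left(u + \left(2 + u^{2} \left(1 + u\right)^{2}\right)\right) = \left(-81 + u\right) \left(2 + u + u^{2} \left(1 + u\right)^{2}\right)$)
$\left(9116 + L{\left(221 \right)}\right) \left(\frac{1}{-49522} + 10855\right) = \left(9116 - \left(17621 - 527182965101 + 3907280 + 1737811621 + 188450019199\right)\right) \left(\frac{1}{-49522} + 10855\right) = \left(9116 - -336991209380\right) \left(- \frac{1}{49522} + 10855\right) = \left(9116 - -336991209380\right) \frac{537561309}{49522} = \left(9116 + 336991209380\right) \frac{537561309}{49522} = 336991218496 \cdot \frac{537561309}{49522} = \frac{90576720268107385632}{24761}$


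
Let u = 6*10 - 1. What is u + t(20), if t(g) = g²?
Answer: 459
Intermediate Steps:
u = 59 (u = 60 - 1 = 59)
u + t(20) = 59 + 20² = 59 + 400 = 459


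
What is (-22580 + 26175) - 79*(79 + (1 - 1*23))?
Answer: -908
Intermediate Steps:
(-22580 + 26175) - 79*(79 + (1 - 1*23)) = 3595 - 79*(79 + (1 - 23)) = 3595 - 79*(79 - 22) = 3595 - 79*57 = 3595 - 4503 = -908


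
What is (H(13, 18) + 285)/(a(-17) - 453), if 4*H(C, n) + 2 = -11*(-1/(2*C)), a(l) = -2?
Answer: -29599/47320 ≈ -0.62551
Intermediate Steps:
H(C, n) = -½ + 11/(8*C) (H(C, n) = -½ + (-11*(-1/(2*C)))/4 = -½ + (-(-11)/(2*C))/4 = -½ + (11/(2*C))/4 = -½ + 11/(8*C))
(H(13, 18) + 285)/(a(-17) - 453) = ((⅛)*(11 - 4*13)/13 + 285)/(-2 - 453) = ((⅛)*(1/13)*(11 - 52) + 285)/(-455) = ((⅛)*(1/13)*(-41) + 285)*(-1/455) = (-41/104 + 285)*(-1/455) = (29599/104)*(-1/455) = -29599/47320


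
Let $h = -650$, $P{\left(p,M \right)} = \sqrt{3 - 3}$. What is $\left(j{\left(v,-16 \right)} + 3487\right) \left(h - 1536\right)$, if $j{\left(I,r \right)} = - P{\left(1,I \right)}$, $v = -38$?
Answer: $-7622582$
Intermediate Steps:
$P{\left(p,M \right)} = 0$ ($P{\left(p,M \right)} = \sqrt{0} = 0$)
$j{\left(I,r \right)} = 0$ ($j{\left(I,r \right)} = \left(-1\right) 0 = 0$)
$\left(j{\left(v,-16 \right)} + 3487\right) \left(h - 1536\right) = \left(0 + 3487\right) \left(-650 - 1536\right) = 3487 \left(-2186\right) = -7622582$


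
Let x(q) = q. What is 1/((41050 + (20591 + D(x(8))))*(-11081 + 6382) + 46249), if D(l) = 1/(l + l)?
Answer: -16/4633681659 ≈ -3.4530e-9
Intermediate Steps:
D(l) = 1/(2*l)
1/((41050 + (20591 + D(x(8))))*(-11081 + 6382) + 46249) = 1/((41050 + (20591 + (1/2)/8))*(-11081 + 6382) + 46249) = 1/((41050 + (20591 + (1/2)*(1/8)))*(-4699) + 46249) = 1/((41050 + (20591 + 1/16))*(-4699) + 46249) = 1/((41050 + 329457/16)*(-4699) + 46249) = 1/((986257/16)*(-4699) + 46249) = 1/(-4634421643/16 + 46249) = 1/(-4633681659/16) = -16/4633681659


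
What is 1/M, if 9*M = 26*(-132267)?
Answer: -3/1146314 ≈ -2.6171e-6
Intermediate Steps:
M = -1146314/3 (M = (26*(-132267))/9 = (1/9)*(-3438942) = -1146314/3 ≈ -3.8210e+5)
1/M = 1/(-1146314/3) = -3/1146314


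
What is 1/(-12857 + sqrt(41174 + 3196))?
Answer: -12857/165258079 - 3*sqrt(4930)/165258079 ≈ -7.9074e-5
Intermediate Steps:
1/(-12857 + sqrt(41174 + 3196)) = 1/(-12857 + sqrt(44370)) = 1/(-12857 + 3*sqrt(4930))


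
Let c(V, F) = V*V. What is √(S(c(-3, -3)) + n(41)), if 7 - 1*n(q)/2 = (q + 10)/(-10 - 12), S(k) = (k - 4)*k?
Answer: 10*√77/11 ≈ 7.9772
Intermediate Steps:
c(V, F) = V²
S(k) = k*(-4 + k) (S(k) = (-4 + k)*k = k*(-4 + k))
n(q) = 164/11 + q/11 (n(q) = 14 - 2*(q + 10)/(-10 - 12) = 14 - 2*(10 + q)/(-22) = 14 - 2*(10 + q)*(-1)/22 = 14 - 2*(-5/11 - q/22) = 14 + (10/11 + q/11) = 164/11 + q/11)
√(S(c(-3, -3)) + n(41)) = √((-3)²*(-4 + (-3)²) + (164/11 + (1/11)*41)) = √(9*(-4 + 9) + (164/11 + 41/11)) = √(9*5 + 205/11) = √(45 + 205/11) = √(700/11) = 10*√77/11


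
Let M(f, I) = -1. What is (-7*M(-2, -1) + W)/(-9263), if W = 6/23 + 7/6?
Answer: -1163/1278294 ≈ -0.00090981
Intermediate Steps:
W = 197/138 (W = 6*(1/23) + 7*(1/6) = 6/23 + 7/6 = 197/138 ≈ 1.4275)
(-7*M(-2, -1) + W)/(-9263) = (-7*(-1) + 197/138)/(-9263) = (7 + 197/138)*(-1/9263) = (1163/138)*(-1/9263) = -1163/1278294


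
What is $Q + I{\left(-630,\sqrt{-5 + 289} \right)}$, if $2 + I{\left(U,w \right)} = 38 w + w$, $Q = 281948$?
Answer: $281946 + 78 \sqrt{71} \approx 2.826 \cdot 10^{5}$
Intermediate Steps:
$I{\left(U,w \right)} = -2 + 39 w$ ($I{\left(U,w \right)} = -2 + \left(38 w + w\right) = -2 + 39 w$)
$Q + I{\left(-630,\sqrt{-5 + 289} \right)} = 281948 - \left(2 - 39 \sqrt{-5 + 289}\right) = 281948 - \left(2 - 39 \sqrt{284}\right) = 281948 - \left(2 - 39 \cdot 2 \sqrt{71}\right) = 281948 - \left(2 - 78 \sqrt{71}\right) = 281946 + 78 \sqrt{71}$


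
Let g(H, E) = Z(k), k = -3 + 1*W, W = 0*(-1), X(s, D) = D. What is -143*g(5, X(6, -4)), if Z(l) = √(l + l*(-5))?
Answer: -286*√3 ≈ -495.37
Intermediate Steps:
W = 0
k = -3 (k = -3 + 1*0 = -3 + 0 = -3)
Z(l) = 2*√(-l) (Z(l) = √(l - 5*l) = √(-4*l) = 2*√(-l))
g(H, E) = 2*√3 (g(H, E) = 2*√(-1*(-3)) = 2*√3)
-143*g(5, X(6, -4)) = -286*√3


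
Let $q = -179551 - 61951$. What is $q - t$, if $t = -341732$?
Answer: $100230$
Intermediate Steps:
$q = -241502$
$q - t = -241502 - -341732 = -241502 + 341732 = 100230$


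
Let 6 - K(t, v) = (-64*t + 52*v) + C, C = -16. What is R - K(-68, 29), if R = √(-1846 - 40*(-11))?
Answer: 5838 + I*√1406 ≈ 5838.0 + 37.497*I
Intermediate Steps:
K(t, v) = 22 - 52*v + 64*t (K(t, v) = 6 - ((-64*t + 52*v) - 16) = 6 - (-16 - 64*t + 52*v) = 6 + (16 - 52*v + 64*t) = 22 - 52*v + 64*t)
R = I*√1406 (R = √(-1846 + 440) = √(-1406) = I*√1406 ≈ 37.497*I)
R - K(-68, 29) = I*√1406 - (22 - 52*29 + 64*(-68)) = I*√1406 - (22 - 1508 - 4352) = I*√1406 - 1*(-5838) = I*√1406 + 5838 = 5838 + I*√1406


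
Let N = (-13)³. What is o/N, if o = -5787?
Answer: 5787/2197 ≈ 2.6340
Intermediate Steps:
N = -2197
o/N = -5787/(-2197) = -5787*(-1/2197) = 5787/2197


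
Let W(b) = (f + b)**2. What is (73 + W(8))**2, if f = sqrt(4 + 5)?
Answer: 37636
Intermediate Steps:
f = 3 (f = sqrt(9) = 3)
W(b) = (3 + b)**2
(73 + W(8))**2 = (73 + (3 + 8)**2)**2 = (73 + 11**2)**2 = (73 + 121)**2 = 194**2 = 37636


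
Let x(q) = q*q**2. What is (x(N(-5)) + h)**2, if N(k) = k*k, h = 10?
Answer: 244453225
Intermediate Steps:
N(k) = k**2
x(q) = q**3
(x(N(-5)) + h)**2 = (((-5)**2)**3 + 10)**2 = (25**3 + 10)**2 = (15625 + 10)**2 = 15635**2 = 244453225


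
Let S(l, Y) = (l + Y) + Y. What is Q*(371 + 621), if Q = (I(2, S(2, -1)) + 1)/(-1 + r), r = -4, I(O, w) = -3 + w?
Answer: 1984/5 ≈ 396.80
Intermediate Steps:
S(l, Y) = l + 2*Y (S(l, Y) = (Y + l) + Y = l + 2*Y)
Q = 2/5 (Q = ((-3 + (2 + 2*(-1))) + 1)/(-1 - 4) = ((-3 + (2 - 2)) + 1)/(-5) = ((-3 + 0) + 1)*(-1/5) = (-3 + 1)*(-1/5) = -2*(-1/5) = 2/5 ≈ 0.40000)
Q*(371 + 621) = 2*(371 + 621)/5 = (2/5)*992 = 1984/5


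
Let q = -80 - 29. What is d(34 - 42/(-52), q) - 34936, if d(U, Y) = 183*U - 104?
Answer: -745425/26 ≈ -28670.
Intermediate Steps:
q = -109
d(U, Y) = -104 + 183*U
d(34 - 42/(-52), q) - 34936 = (-104 + 183*(34 - 42/(-52))) - 34936 = (-104 + 183*(34 - 42*(-1/52))) - 34936 = (-104 + 183*(34 + 21/26)) - 34936 = (-104 + 183*(905/26)) - 34936 = (-104 + 165615/26) - 34936 = 162911/26 - 34936 = -745425/26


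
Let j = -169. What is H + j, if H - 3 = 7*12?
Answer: -82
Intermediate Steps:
H = 87 (H = 3 + 7*12 = 3 + 84 = 87)
H + j = 87 - 169 = -82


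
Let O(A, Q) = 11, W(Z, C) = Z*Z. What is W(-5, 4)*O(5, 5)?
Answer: 275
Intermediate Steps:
W(Z, C) = Z²
W(-5, 4)*O(5, 5) = (-5)²*11 = 25*11 = 275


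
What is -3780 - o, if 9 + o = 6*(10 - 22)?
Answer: -3699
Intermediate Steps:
o = -81 (o = -9 + 6*(10 - 22) = -9 + 6*(-12) = -9 - 72 = -81)
-3780 - o = -3780 - 1*(-81) = -3780 + 81 = -3699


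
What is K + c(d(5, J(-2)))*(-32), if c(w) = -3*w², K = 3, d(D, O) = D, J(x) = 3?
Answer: 2403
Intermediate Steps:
K + c(d(5, J(-2)))*(-32) = 3 - 3*5²*(-32) = 3 - 3*25*(-32) = 3 - 75*(-32) = 3 + 2400 = 2403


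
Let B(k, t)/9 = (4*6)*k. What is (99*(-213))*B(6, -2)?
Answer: -27328752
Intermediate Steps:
B(k, t) = 216*k (B(k, t) = 9*((4*6)*k) = 9*(24*k) = 216*k)
(99*(-213))*B(6, -2) = (99*(-213))*(216*6) = -21087*1296 = -27328752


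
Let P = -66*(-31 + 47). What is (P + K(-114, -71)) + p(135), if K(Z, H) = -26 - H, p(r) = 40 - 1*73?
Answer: -1044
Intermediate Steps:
P = -1056 (P = -66*16 = -1056)
p(r) = -33 (p(r) = 40 - 73 = -33)
(P + K(-114, -71)) + p(135) = (-1056 + (-26 - 1*(-71))) - 33 = (-1056 + (-26 + 71)) - 33 = (-1056 + 45) - 33 = -1011 - 33 = -1044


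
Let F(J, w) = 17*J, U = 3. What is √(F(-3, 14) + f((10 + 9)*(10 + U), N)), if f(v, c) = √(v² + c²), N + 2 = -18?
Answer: √(-51 + √61409) ≈ 14.029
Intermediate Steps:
N = -20 (N = -2 - 18 = -20)
f(v, c) = √(c² + v²)
√(F(-3, 14) + f((10 + 9)*(10 + U), N)) = √(17*(-3) + √((-20)² + ((10 + 9)*(10 + 3))²)) = √(-51 + √(400 + (19*13)²)) = √(-51 + √(400 + 247²)) = √(-51 + √(400 + 61009)) = √(-51 + √61409)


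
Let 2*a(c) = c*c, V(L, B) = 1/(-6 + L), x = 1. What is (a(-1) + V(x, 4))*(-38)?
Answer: -57/5 ≈ -11.400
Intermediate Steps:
a(c) = c²/2 (a(c) = (c*c)/2 = c²/2)
(a(-1) + V(x, 4))*(-38) = ((½)*(-1)² + 1/(-6 + 1))*(-38) = ((½)*1 + 1/(-5))*(-38) = (½ - ⅕)*(-38) = (3/10)*(-38) = -57/5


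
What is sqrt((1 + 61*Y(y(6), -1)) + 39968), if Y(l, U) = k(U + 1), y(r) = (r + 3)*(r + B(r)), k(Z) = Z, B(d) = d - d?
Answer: 3*sqrt(4441) ≈ 199.92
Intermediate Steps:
B(d) = 0
y(r) = r*(3 + r) (y(r) = (r + 3)*(r + 0) = (3 + r)*r = r*(3 + r))
Y(l, U) = 1 + U (Y(l, U) = U + 1 = 1 + U)
sqrt((1 + 61*Y(y(6), -1)) + 39968) = sqrt((1 + 61*(1 - 1)) + 39968) = sqrt((1 + 61*0) + 39968) = sqrt((1 + 0) + 39968) = sqrt(1 + 39968) = sqrt(39969) = 3*sqrt(4441)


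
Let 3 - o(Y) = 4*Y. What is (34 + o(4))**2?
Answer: 441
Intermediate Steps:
o(Y) = 3 - 4*Y
(34 + o(4))**2 = (34 + (3 - 4*4))**2 = (34 + (3 - 16))**2 = (34 - 13)**2 = 21**2 = 441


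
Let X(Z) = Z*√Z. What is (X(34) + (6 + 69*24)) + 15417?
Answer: 17079 + 34*√34 ≈ 17277.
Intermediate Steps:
X(Z) = Z^(3/2)
(X(34) + (6 + 69*24)) + 15417 = (34^(3/2) + (6 + 69*24)) + 15417 = (34*√34 + (6 + 1656)) + 15417 = (34*√34 + 1662) + 15417 = (1662 + 34*√34) + 15417 = 17079 + 34*√34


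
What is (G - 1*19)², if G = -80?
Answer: 9801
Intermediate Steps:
(G - 1*19)² = (-80 - 1*19)² = (-80 - 19)² = (-99)² = 9801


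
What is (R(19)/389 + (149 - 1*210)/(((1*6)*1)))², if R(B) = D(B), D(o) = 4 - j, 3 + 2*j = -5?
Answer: 560789761/5447556 ≈ 102.94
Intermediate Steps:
j = -4 (j = -3/2 + (½)*(-5) = -3/2 - 5/2 = -4)
D(o) = 8 (D(o) = 4 - 1*(-4) = 4 + 4 = 8)
R(B) = 8
(R(19)/389 + (149 - 1*210)/(((1*6)*1)))² = (8/389 + (149 - 1*210)/(((1*6)*1)))² = (8*(1/389) + (149 - 210)/((6*1)))² = (8/389 - 61/6)² = (-23681/2334)² = 560789761/5447556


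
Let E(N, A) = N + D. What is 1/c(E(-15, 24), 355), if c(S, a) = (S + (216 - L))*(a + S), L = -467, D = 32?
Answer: 1/260400 ≈ 3.8402e-6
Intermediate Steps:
E(N, A) = 32 + N (E(N, A) = N + 32 = 32 + N)
c(S, a) = (683 + S)*(S + a) (c(S, a) = (S + (216 - 1*(-467)))*(a + S) = (S + (216 + 467))*(S + a) = (S + 683)*(S + a) = (683 + S)*(S + a))
1/c(E(-15, 24), 355) = 1/((32 - 15)**2 + 683*(32 - 15) + 683*355 + (32 - 15)*355) = 1/(17**2 + 683*17 + 242465 + 17*355) = 1/(289 + 11611 + 242465 + 6035) = 1/260400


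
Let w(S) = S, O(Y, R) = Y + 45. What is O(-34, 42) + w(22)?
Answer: 33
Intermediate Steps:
O(Y, R) = 45 + Y
O(-34, 42) + w(22) = (45 - 34) + 22 = 11 + 22 = 33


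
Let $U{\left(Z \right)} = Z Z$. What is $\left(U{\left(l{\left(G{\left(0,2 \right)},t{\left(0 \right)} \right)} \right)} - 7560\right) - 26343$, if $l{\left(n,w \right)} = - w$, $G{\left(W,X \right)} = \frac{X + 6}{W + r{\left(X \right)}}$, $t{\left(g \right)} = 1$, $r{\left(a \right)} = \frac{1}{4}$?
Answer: $-33902$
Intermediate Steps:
$r{\left(a \right)} = \frac{1}{4}$
$G{\left(W,X \right)} = \frac{6 + X}{\frac{1}{4} + W}$ ($G{\left(W,X \right)} = \frac{X + 6}{W + \frac{1}{4}} = \frac{6 + X}{\frac{1}{4} + W}$)
$U{\left(Z \right)} = Z^{2}$
$\left(U{\left(l{\left(G{\left(0,2 \right)},t{\left(0 \right)} \right)} \right)} - 7560\right) - 26343 = \left(\left(\left(-1\right) 1\right)^{2} - 7560\right) - 26343 = \left(\left(-1\right)^{2} - 7560\right) - 26343 = \left(1 - 7560\right) - 26343 = -7559 - 26343 = -33902$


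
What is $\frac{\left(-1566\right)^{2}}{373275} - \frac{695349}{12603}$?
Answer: $- \frac{2822831547}{58078825} \approx -48.603$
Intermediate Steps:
$\frac{\left(-1566\right)^{2}}{373275} - \frac{695349}{12603} = 2452356 \cdot \frac{1}{373275} - \frac{231783}{4201} = \frac{90828}{13825} - \frac{231783}{4201} = - \frac{2822831547}{58078825}$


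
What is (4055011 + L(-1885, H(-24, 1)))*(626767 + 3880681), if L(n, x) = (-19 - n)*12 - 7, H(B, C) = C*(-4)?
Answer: 18378650445408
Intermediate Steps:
H(B, C) = -4*C
L(n, x) = -235 - 12*n (L(n, x) = (-228 - 12*n) - 7 = -235 - 12*n)
(4055011 + L(-1885, H(-24, 1)))*(626767 + 3880681) = (4055011 + (-235 - 12*(-1885)))*(626767 + 3880681) = (4055011 + (-235 + 22620))*4507448 = (4055011 + 22385)*4507448 = 4077396*4507448 = 18378650445408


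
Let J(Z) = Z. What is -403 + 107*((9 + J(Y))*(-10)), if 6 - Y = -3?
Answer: -19663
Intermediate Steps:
Y = 9 (Y = 6 - 1*(-3) = 6 + 3 = 9)
-403 + 107*((9 + J(Y))*(-10)) = -403 + 107*((9 + 9)*(-10)) = -403 + 107*(18*(-10)) = -403 + 107*(-180) = -403 - 19260 = -19663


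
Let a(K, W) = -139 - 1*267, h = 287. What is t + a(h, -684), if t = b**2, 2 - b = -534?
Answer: 286890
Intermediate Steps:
b = 536 (b = 2 - 1*(-534) = 2 + 534 = 536)
a(K, W) = -406 (a(K, W) = -139 - 267 = -406)
t = 287296 (t = 536**2 = 287296)
t + a(h, -684) = 287296 - 406 = 286890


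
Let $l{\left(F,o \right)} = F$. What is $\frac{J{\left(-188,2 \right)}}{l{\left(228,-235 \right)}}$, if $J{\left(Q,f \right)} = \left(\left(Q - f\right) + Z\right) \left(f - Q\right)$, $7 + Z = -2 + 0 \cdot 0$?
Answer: $- \frac{995}{6} \approx -165.83$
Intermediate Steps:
$Z = -9$ ($Z = -7 + \left(-2 + 0 \cdot 0\right) = -7 + \left(-2 + 0\right) = -7 - 2 = -9$)
$J{\left(Q,f \right)} = \left(f - Q\right) \left(-9 + Q - f\right)$ ($J{\left(Q,f \right)} = \left(\left(Q - f\right) - 9\right) \left(f - Q\right) = \left(-9 + Q - f\right) \left(f - Q\right) = \left(f - Q\right) \left(-9 + Q - f\right)$)
$\frac{J{\left(-188,2 \right)}}{l{\left(228,-235 \right)}} = \frac{- \left(-188\right)^{2} - 2^{2} - 18 + 9 \left(-188\right) + 2 \left(-188\right) 2}{228} = \left(\left(-1\right) 35344 - 4 - 18 - 1692 - 752\right) \frac{1}{228} = \left(-35344 - 4 - 18 - 1692 - 752\right) \frac{1}{228} = \left(-37810\right) \frac{1}{228} = - \frac{995}{6}$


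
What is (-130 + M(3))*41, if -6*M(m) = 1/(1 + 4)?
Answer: -159941/30 ≈ -5331.4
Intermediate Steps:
M(m) = -1/30 (M(m) = -1/(6*(1 + 4)) = -⅙/5 = -⅙*⅕ = -1/30)
(-130 + M(3))*41 = (-130 - 1/30)*41 = -3901/30*41 = -159941/30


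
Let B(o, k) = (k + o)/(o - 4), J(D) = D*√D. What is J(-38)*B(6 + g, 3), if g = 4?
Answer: -247*I*√38/3 ≈ -507.54*I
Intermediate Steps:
J(D) = D^(3/2)
B(o, k) = (k + o)/(-4 + o)
J(-38)*B(6 + g, 3) = (-38)^(3/2)*((3 + (6 + 4))/(-4 + (6 + 4))) = (-38*I*√38)*((3 + 10)/(-4 + 10)) = (-38*I*√38)*(13/6) = (-38*I*√38)*((⅙)*13) = -38*I*√38*(13/6) = -247*I*√38/3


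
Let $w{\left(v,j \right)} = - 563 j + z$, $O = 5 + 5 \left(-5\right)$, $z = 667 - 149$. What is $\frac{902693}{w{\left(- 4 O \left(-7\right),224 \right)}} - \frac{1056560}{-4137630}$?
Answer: $- \frac{51461600585}{7423735746} \approx -6.932$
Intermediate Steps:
$z = 518$
$O = -20$ ($O = 5 - 25 = -20$)
$w{\left(v,j \right)} = 518 - 563 j$ ($w{\left(v,j \right)} = - 563 j + 518 = 518 - 563 j$)
$\frac{902693}{w{\left(- 4 O \left(-7\right),224 \right)}} - \frac{1056560}{-4137630} = \frac{902693}{518 - 126112} - \frac{1056560}{-4137630} = \frac{902693}{518 - 126112} - - \frac{105656}{413763} = \frac{902693}{-125594} + \frac{105656}{413763} = 902693 \left(- \frac{1}{125594}\right) + \frac{105656}{413763} = - \frac{902693}{125594} + \frac{105656}{413763} = - \frac{51461600585}{7423735746}$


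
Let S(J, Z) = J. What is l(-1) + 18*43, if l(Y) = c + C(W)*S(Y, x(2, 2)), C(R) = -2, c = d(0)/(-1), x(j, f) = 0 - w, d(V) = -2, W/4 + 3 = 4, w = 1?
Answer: 778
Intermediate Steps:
W = 4 (W = -12 + 4*4 = -12 + 16 = 4)
x(j, f) = -1 (x(j, f) = 0 - 1*1 = 0 - 1 = -1)
c = 2 (c = -2/(-1) = -2*(-1) = 2)
l(Y) = 2 - 2*Y
l(-1) + 18*43 = (2 - 2*(-1)) + 18*43 = (2 + 2) + 774 = 4 + 774 = 778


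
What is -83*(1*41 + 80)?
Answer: -10043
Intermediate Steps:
-83*(1*41 + 80) = -83*(41 + 80) = -83*121 = -10043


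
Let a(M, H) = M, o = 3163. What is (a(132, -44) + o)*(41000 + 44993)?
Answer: 283346935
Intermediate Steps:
(a(132, -44) + o)*(41000 + 44993) = (132 + 3163)*(41000 + 44993) = 3295*85993 = 283346935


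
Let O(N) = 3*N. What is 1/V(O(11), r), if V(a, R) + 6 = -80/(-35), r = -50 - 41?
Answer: -7/26 ≈ -0.26923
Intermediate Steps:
r = -91
V(a, R) = -26/7 (V(a, R) = -6 - 80/(-35) = -6 - 80*(-1/35) = -6 + 16/7 = -26/7)
1/V(O(11), r) = 1/(-26/7) = -7/26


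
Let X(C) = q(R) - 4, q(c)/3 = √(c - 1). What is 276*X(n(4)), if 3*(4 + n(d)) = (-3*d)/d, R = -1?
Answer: -1104 + 828*I*√2 ≈ -1104.0 + 1171.0*I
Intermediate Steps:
q(c) = 3*√(-1 + c) (q(c) = 3*√(c - 1) = 3*√(-1 + c))
n(d) = -5 (n(d) = -4 + ((-3*d)/d)/3 = -4 + (⅓)*(-3) = -4 - 1 = -5)
X(C) = -4 + 3*I*√2 (X(C) = 3*√(-1 - 1) - 4 = 3*√(-2) - 4 = 3*(I*√2) - 4 = 3*I*√2 - 4 = -4 + 3*I*√2)
276*X(n(4)) = 276*(-4 + 3*I*√2) = -1104 + 828*I*√2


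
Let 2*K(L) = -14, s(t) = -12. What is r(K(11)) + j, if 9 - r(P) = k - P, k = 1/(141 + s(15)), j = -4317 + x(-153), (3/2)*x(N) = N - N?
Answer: -556636/129 ≈ -4315.0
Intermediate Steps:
x(N) = 0 (x(N) = 2*(N - N)/3 = (⅔)*0 = 0)
K(L) = -7 (K(L) = (½)*(-14) = -7)
j = -4317 (j = -4317 + 0 = -4317)
k = 1/129 (k = 1/(141 - 12) = 1/129 ≈ 0.0077519)
r(P) = 1160/129 + P (r(P) = 9 - (1/129 - P) = 9 + (-1/129 + P) = 1160/129 + P)
r(K(11)) + j = (1160/129 - 7) - 4317 = 257/129 - 4317 = -556636/129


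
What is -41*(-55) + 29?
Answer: 2284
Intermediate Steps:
-41*(-55) + 29 = 2255 + 29 = 2284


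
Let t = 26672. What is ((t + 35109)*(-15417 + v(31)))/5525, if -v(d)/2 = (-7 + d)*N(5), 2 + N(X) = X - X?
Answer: -946546701/5525 ≈ -1.7132e+5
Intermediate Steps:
N(X) = -2 (N(X) = -2 + (X - X) = -2 + 0 = -2)
v(d) = -28 + 4*d (v(d) = -2*(-7 + d)*(-2) = -2*(14 - 2*d) = -28 + 4*d)
((t + 35109)*(-15417 + v(31)))/5525 = ((26672 + 35109)*(-15417 + (-28 + 4*31)))/5525 = (61781*(-15417 + (-28 + 124)))*(1/5525) = (61781*(-15417 + 96))*(1/5525) = (61781*(-15321))*(1/5525) = -946546701*1/5525 = -946546701/5525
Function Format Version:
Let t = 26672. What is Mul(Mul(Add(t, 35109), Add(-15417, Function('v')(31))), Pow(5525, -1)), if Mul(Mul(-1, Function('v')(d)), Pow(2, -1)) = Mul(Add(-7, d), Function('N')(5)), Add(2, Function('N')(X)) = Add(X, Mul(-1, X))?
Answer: Rational(-946546701, 5525) ≈ -1.7132e+5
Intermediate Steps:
Function('N')(X) = -2 (Function('N')(X) = Add(-2, Add(X, Mul(-1, X))) = Add(-2, 0) = -2)
Function('v')(d) = Add(-28, Mul(4, d)) (Function('v')(d) = Mul(-2, Mul(Add(-7, d), -2)) = Mul(-2, Add(14, Mul(-2, d))) = Add(-28, Mul(4, d)))
Mul(Mul(Add(t, 35109), Add(-15417, Function('v')(31))), Pow(5525, -1)) = Mul(Mul(Add(26672, 35109), Add(-15417, Add(-28, Mul(4, 31)))), Pow(5525, -1)) = Mul(Mul(61781, Add(-15417, Add(-28, 124))), Rational(1, 5525)) = Mul(Mul(61781, Add(-15417, 96)), Rational(1, 5525)) = Mul(Mul(61781, -15321), Rational(1, 5525)) = Mul(-946546701, Rational(1, 5525)) = Rational(-946546701, 5525)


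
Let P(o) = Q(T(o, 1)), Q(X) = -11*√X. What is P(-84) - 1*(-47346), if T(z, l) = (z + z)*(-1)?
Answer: 47346 - 22*√42 ≈ 47203.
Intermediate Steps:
T(z, l) = -2*z (T(z, l) = (2*z)*(-1) = -2*z)
P(o) = -11*√2*√(-o)
P(-84) - 1*(-47346) = -11*√2*√(-1*(-84)) - 1*(-47346) = -11*√2*√84 + 47346 = -11*√2*2*√21 + 47346 = -22*√42 + 47346 = 47346 - 22*√42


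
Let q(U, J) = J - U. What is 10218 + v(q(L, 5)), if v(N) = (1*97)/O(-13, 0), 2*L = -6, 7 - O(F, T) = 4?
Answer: 30751/3 ≈ 10250.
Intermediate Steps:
O(F, T) = 3 (O(F, T) = 7 - 1*4 = 7 - 4 = 3)
L = -3 (L = (½)*(-6) = -3)
v(N) = 97/3 (v(N) = (1*97)/3 = 97*(⅓) = 97/3)
10218 + v(q(L, 5)) = 10218 + 97/3 = 30751/3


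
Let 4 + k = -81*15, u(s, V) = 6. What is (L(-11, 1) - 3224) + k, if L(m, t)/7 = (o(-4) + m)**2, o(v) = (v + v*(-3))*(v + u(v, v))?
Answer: -4268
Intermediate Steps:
o(v) = -2*v*(6 + v) (o(v) = (v + v*(-3))*(v + 6) = (v - 3*v)*(6 + v) = (-2*v)*(6 + v) = -2*v*(6 + v))
L(m, t) = 7*(16 + m)**2 (L(m, t) = 7*(-2*(-4)*(6 - 4) + m)**2 = 7*(-2*(-4)*2 + m)**2 = 7*(16 + m)**2)
k = -1219 (k = -4 - 81*15 = -4 - 1215 = -1219)
(L(-11, 1) - 3224) + k = (7*(16 - 11)**2 - 3224) - 1219 = (7*5**2 - 3224) - 1219 = (7*25 - 3224) - 1219 = (175 - 3224) - 1219 = -3049 - 1219 = -4268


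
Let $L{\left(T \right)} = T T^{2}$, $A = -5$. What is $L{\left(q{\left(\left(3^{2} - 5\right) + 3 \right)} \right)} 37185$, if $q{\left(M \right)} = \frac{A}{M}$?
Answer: $- \frac{4648125}{343} \approx -13551.0$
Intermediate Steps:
$q{\left(M \right)} = - \frac{5}{M}$
$L{\left(T \right)} = T^{3}$
$L{\left(q{\left(\left(3^{2} - 5\right) + 3 \right)} \right)} 37185 = \left(- \frac{5}{\left(3^{2} - 5\right) + 3}\right)^{3} \cdot 37185 = \left(- \frac{5}{\left(9 - 5\right) + 3}\right)^{3} \cdot 37185 = \left(- \frac{5}{4 + 3}\right)^{3} \cdot 37185 = \left(- \frac{5}{7}\right)^{3} \cdot 37185 = \left(- \frac{125}{343}\right) 37185 = - \frac{4648125}{343}$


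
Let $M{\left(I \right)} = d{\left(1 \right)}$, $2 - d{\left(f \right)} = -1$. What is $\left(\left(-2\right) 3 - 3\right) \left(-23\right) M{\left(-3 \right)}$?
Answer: $621$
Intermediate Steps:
$d{\left(f \right)} = 3$ ($d{\left(f \right)} = 2 - -1 = 2 + 1 = 3$)
$M{\left(I \right)} = 3$
$\left(\left(-2\right) 3 - 3\right) \left(-23\right) M{\left(-3 \right)} = \left(\left(-2\right) 3 - 3\right) \left(-23\right) 3 = \left(-6 - 3\right) \left(-23\right) 3 = \left(-9\right) \left(-23\right) 3 = 207 \cdot 3 = 621$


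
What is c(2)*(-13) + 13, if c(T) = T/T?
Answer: 0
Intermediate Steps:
c(T) = 1
c(2)*(-13) + 13 = 1*(-13) + 13 = -13 + 13 = 0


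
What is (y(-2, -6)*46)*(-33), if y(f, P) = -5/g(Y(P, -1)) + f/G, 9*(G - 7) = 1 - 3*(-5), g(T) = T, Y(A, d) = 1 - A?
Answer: 790878/553 ≈ 1430.2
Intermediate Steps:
G = 79/9 (G = 7 + (1 - 3*(-5))/9 = 7 + (1 + 15)/9 = 7 + (⅑)*16 = 7 + 16/9 = 79/9 ≈ 8.7778)
y(f, P) = -5/(1 - P) + 9*f/79 (y(f, P) = -5/(1 - P) + f/(79/9) = -5/(1 - P) + f*(9/79) = -5/(1 - P) + 9*f/79)
(y(-2, -6)*46)*(-33) = (((395 + 9*(-2)*(-1 - 6))/(79*(-1 - 6)))*46)*(-33) = (((1/79)*(395 + 9*(-2)*(-7))/(-7))*46)*(-33) = (((1/79)*(-⅐)*(395 + 126))*46)*(-33) = (((1/79)*(-⅐)*521)*46)*(-33) = -521/553*46*(-33) = -23966/553*(-33) = 790878/553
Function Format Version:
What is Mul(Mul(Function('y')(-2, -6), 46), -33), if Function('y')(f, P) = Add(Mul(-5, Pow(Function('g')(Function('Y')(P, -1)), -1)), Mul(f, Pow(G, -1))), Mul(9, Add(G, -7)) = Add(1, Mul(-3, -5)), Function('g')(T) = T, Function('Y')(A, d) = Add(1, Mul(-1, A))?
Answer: Rational(790878, 553) ≈ 1430.2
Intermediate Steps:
G = Rational(79, 9) (G = Add(7, Mul(Rational(1, 9), Add(1, Mul(-3, -5)))) = Add(7, Mul(Rational(1, 9), Add(1, 15))) = Add(7, Mul(Rational(1, 9), 16)) = Add(7, Rational(16, 9)) = Rational(79, 9) ≈ 8.7778)
Function('y')(f, P) = Add(Mul(-5, Pow(Add(1, Mul(-1, P)), -1)), Mul(Rational(9, 79), f)) (Function('y')(f, P) = Add(Mul(-5, Pow(Add(1, Mul(-1, P)), -1)), Mul(f, Pow(Rational(79, 9), -1))) = Add(Mul(-5, Pow(Add(1, Mul(-1, P)), -1)), Mul(f, Rational(9, 79))) = Add(Mul(-5, Pow(Add(1, Mul(-1, P)), -1)), Mul(Rational(9, 79), f)))
Mul(Mul(Function('y')(-2, -6), 46), -33) = Mul(Mul(Mul(Rational(1, 79), Pow(Add(-1, -6), -1), Add(395, Mul(9, -2, Add(-1, -6)))), 46), -33) = Mul(Mul(Mul(Rational(1, 79), Pow(-7, -1), Add(395, Mul(9, -2, -7))), 46), -33) = Mul(Mul(Mul(Rational(1, 79), Rational(-1, 7), Add(395, 126)), 46), -33) = Mul(Mul(Mul(Rational(1, 79), Rational(-1, 7), 521), 46), -33) = Mul(Mul(Rational(-521, 553), 46), -33) = Mul(Rational(-23966, 553), -33) = Rational(790878, 553)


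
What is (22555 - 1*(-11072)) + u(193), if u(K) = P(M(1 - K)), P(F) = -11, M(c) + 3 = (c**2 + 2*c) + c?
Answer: 33616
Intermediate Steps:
M(c) = -3 + c**2 + 3*c (M(c) = -3 + ((c**2 + 2*c) + c) = -3 + (c**2 + 3*c) = -3 + c**2 + 3*c)
u(K) = -11
(22555 - 1*(-11072)) + u(193) = (22555 - 1*(-11072)) - 11 = (22555 + 11072) - 11 = 33627 - 11 = 33616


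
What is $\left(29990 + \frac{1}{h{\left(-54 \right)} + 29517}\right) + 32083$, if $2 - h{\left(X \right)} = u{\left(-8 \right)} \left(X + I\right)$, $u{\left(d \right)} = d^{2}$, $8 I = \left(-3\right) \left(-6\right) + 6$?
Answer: $\frac{2034939160}{32783} \approx 62073.0$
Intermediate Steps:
$I = 3$ ($I = \frac{\left(-3\right) \left(-6\right) + 6}{8} = \frac{18 + 6}{8} = \frac{1}{8} \cdot 24 = 3$)
$h{\left(X \right)} = -190 - 64 X$ ($h{\left(X \right)} = 2 - \left(-8\right)^{2} \left(X + 3\right) = 2 - 64 \left(3 + X\right) = 2 - \left(192 + 64 X\right) = -190 - 64 X$)
$\left(29990 + \frac{1}{h{\left(-54 \right)} + 29517}\right) + 32083 = \left(29990 + \frac{1}{\left(-190 - -3456\right) + 29517}\right) + 32083 = \left(29990 + \frac{1}{\left(-190 + 3456\right) + 29517}\right) + 32083 = \left(29990 + \frac{1}{3266 + 29517}\right) + 32083 = \left(29990 + \frac{1}{32783}\right) + 32083 = \frac{983162171}{32783} + 32083 = \frac{2034939160}{32783}$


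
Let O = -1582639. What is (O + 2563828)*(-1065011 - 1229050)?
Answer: -2250907418529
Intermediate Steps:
(O + 2563828)*(-1065011 - 1229050) = (-1582639 + 2563828)*(-1065011 - 1229050) = 981189*(-2294061) = -2250907418529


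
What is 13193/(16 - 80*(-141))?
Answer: 13193/11296 ≈ 1.1679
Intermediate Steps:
13193/(16 - 80*(-141)) = 13193/(16 + 11280) = 13193/11296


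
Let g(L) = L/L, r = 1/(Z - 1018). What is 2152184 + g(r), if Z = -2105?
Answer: 2152185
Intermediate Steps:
r = -1/3123 (r = 1/(-2105 - 1018) = 1/(-3123) = -1/3123 ≈ -0.00032020)
g(L) = 1
2152184 + g(r) = 2152184 + 1 = 2152185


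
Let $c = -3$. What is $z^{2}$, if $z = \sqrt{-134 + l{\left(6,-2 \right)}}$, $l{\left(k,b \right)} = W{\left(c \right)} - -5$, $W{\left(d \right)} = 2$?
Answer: $-127$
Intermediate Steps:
$l{\left(k,b \right)} = 7$ ($l{\left(k,b \right)} = 2 - -5 = 2 + 5 = 7$)
$z = i \sqrt{127}$ ($z = \sqrt{-134 + 7} = \sqrt{-127} = i \sqrt{127} \approx 11.269 i$)
$z^{2} = \left(i \sqrt{127}\right)^{2} = -127$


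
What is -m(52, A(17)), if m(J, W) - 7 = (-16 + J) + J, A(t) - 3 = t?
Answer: -95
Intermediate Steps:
A(t) = 3 + t
m(J, W) = -9 + 2*J (m(J, W) = 7 + ((-16 + J) + J) = 7 + (-16 + 2*J) = -9 + 2*J)
-m(52, A(17)) = -(-9 + 2*52) = -(-9 + 104) = -1*95 = -95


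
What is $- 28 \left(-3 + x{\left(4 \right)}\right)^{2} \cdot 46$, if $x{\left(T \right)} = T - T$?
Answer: $-11592$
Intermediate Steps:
$x{\left(T \right)} = 0$
$- 28 \left(-3 + x{\left(4 \right)}\right)^{2} \cdot 46 = - 28 \left(-3 + 0\right)^{2} \cdot 46 = - 28 \left(-3\right)^{2} \cdot 46 = \left(-28\right) 9 \cdot 46 = \left(-252\right) 46 = -11592$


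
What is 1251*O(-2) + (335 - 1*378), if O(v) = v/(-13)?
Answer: 1943/13 ≈ 149.46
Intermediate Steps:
O(v) = -v/13 (O(v) = v*(-1/13) = -v/13)
1251*O(-2) + (335 - 1*378) = 1251*(-1/13*(-2)) + (335 - 1*378) = 1251*(2/13) + (335 - 378) = 2502/13 - 43 = 1943/13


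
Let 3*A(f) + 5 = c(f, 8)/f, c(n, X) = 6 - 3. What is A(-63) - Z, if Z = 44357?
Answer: -2794597/63 ≈ -44359.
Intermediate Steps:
c(n, X) = 3
A(f) = -5/3 + 1/f (A(f) = -5/3 + (3/f)/3 = -5/3 + 1/f)
A(-63) - Z = (-5/3 + 1/(-63)) - 1*44357 = (-5/3 - 1/63) - 44357 = -106/63 - 44357 = -2794597/63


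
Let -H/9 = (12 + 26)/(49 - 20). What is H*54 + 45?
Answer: -17163/29 ≈ -591.83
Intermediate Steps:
H = -342/29 (H = -9*(12 + 26)/(49 - 20) = -342/29 ≈ -11.793)
H*54 + 45 = -342/29*54 + 45 = -18468/29 + 45 = -17163/29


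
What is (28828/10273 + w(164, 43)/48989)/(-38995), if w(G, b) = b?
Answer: -1412696631/19624779563015 ≈ -7.1985e-5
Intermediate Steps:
(28828/10273 + w(164, 43)/48989)/(-38995) = (28828/10273 + 43/48989)/(-38995) = (28828*(1/10273) + 43*(1/48989))*(-1/38995) = (28828/10273 + 43/48989)*(-1/38995) = (1412696631/503263997)*(-1/38995) = -1412696631/19624779563015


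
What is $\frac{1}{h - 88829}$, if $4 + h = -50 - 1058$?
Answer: $- \frac{1}{89941} \approx -1.1118 \cdot 10^{-5}$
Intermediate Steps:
$h = -1112$ ($h = -4 - 1108 = -1112$)
$\frac{1}{h - 88829} = \frac{1}{-1112 - 88829} = \frac{1}{-89941} = - \frac{1}{89941}$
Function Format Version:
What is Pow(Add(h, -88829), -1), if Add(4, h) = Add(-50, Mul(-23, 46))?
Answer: Rational(-1, 89941) ≈ -1.1118e-5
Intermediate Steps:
h = -1112 (h = Add(-4, Add(-50, Mul(-23, 46))) = Add(-4, Add(-50, -1058)) = Add(-4, -1108) = -1112)
Pow(Add(h, -88829), -1) = Pow(Add(-1112, -88829), -1) = Pow(-89941, -1) = Rational(-1, 89941)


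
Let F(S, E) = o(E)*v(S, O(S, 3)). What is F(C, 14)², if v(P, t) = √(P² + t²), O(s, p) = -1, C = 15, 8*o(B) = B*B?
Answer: 271313/2 ≈ 1.3566e+5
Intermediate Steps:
o(B) = B²/8 (o(B) = (B*B)/8 = B²/8)
F(S, E) = E²*√(1 + S²)/8 (F(S, E) = (E²/8)*√(S² + (-1)²) = (E²/8)*√(S² + 1) = (E²/8)*√(1 + S²) = E²*√(1 + S²)/8)
F(C, 14)² = ((⅛)*14²*√(1 + 15²))² = ((⅛)*196*√(1 + 225))² = ((⅛)*196*√226)² = (49*√226/2)² = 271313/2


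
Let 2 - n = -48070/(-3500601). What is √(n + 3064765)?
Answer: √37556290163492015097/3500601 ≈ 1750.6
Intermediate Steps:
n = 6953132/3500601 (n = 2 - (-48070)/(-3500601) = 2 - (-48070)*(-1)/3500601 = 2 - 1*48070/3500601 = 2 - 48070/3500601 = 6953132/3500601 ≈ 1.9863)
√(n + 3064765) = √(6953132/3500601 + 3064765) = √(10728526376897/3500601) = √37556290163492015097/3500601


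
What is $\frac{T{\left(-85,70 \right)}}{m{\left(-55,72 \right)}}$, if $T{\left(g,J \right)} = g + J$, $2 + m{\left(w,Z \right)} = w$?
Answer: $\frac{5}{19} \approx 0.26316$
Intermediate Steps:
$m{\left(w,Z \right)} = -2 + w$
$T{\left(g,J \right)} = J + g$
$\frac{T{\left(-85,70 \right)}}{m{\left(-55,72 \right)}} = \frac{70 - 85}{-2 - 55} = - \frac{15}{-57} = \left(-15\right) \left(- \frac{1}{57}\right) = \frac{5}{19}$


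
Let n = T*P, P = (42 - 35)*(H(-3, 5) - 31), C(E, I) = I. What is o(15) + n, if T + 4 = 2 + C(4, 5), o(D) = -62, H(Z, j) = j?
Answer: -608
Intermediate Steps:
P = -182 (P = (42 - 35)*(5 - 31) = 7*(-26) = -182)
T = 3 (T = -4 + (2 + 5) = -4 + 7 = 3)
n = -546 (n = 3*(-182) = -546)
o(15) + n = -62 - 546 = -608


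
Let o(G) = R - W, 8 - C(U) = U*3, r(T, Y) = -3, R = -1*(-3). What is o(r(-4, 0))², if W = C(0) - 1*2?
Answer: 9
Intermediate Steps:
R = 3
C(U) = 8 - 3*U (C(U) = 8 - U*3 = 8 - 3*U)
W = 6 (W = (8 - 3*0) - 1*2 = (8 + 0) - 2 = 8 - 2 = 6)
o(G) = -3 (o(G) = 3 - 1*6 = 3 - 6 = -3)
o(r(-4, 0))² = (-3)² = 9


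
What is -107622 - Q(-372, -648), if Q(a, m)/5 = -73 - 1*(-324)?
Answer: -108877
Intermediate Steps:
Q(a, m) = 1255 (Q(a, m) = 5*(-73 - 1*(-324)) = 5*(-73 + 324) = 5*251 = 1255)
-107622 - Q(-372, -648) = -107622 - 1*1255 = -107622 - 1255 = -108877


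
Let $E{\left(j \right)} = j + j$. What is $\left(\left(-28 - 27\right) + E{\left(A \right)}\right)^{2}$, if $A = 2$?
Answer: $2601$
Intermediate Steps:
$E{\left(j \right)} = 2 j$
$\left(\left(-28 - 27\right) + E{\left(A \right)}\right)^{2} = \left(\left(-28 - 27\right) + 2 \cdot 2\right)^{2} = \left(\left(-28 - 27\right) + 4\right)^{2} = \left(-55 + 4\right)^{2} = \left(-51\right)^{2} = 2601$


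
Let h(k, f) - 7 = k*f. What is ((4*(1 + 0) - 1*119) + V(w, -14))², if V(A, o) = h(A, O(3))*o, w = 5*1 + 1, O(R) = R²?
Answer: 938961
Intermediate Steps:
w = 6 (w = 5 + 1 = 6)
h(k, f) = 7 + f*k (h(k, f) = 7 + k*f = 7 + f*k)
V(A, o) = o*(7 + 9*A) (V(A, o) = (7 + 3²*A)*o = (7 + 9*A)*o = o*(7 + 9*A))
((4*(1 + 0) - 1*119) + V(w, -14))² = ((4*(1 + 0) - 1*119) - 14*(7 + 9*6))² = ((4*1 - 119) - 14*(7 + 54))² = ((4 - 119) - 14*61)² = (-115 - 854)² = (-969)² = 938961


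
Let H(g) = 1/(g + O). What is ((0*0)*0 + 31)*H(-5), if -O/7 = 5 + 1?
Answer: -31/47 ≈ -0.65957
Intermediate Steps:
O = -42 (O = -7*(5 + 1) = -7*6 = -42)
H(g) = 1/(-42 + g) (H(g) = 1/(g - 42) = 1/(-42 + g))
((0*0)*0 + 31)*H(-5) = ((0*0)*0 + 31)/(-42 - 5) = (0*0 + 31)/(-47) = (0 + 31)*(-1/47) = 31*(-1/47) = -31/47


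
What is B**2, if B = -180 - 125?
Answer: 93025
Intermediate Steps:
B = -305
B**2 = (-305)**2 = 93025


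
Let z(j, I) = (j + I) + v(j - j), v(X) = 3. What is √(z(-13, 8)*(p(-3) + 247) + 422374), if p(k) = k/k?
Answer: √421878 ≈ 649.52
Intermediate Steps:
p(k) = 1
z(j, I) = 3 + I + j (z(j, I) = (j + I) + 3 = (I + j) + 3 = 3 + I + j)
√(z(-13, 8)*(p(-3) + 247) + 422374) = √((3 + 8 - 13)*(1 + 247) + 422374) = √(-2*248 + 422374) = √(-496 + 422374) = √421878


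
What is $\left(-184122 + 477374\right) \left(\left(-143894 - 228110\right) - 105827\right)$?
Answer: $-140124896412$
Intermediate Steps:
$\left(-184122 + 477374\right) \left(\left(-143894 - 228110\right) - 105827\right) = 293252 \left(-372004 - 105827\right) = 293252 \left(-477831\right) = -140124896412$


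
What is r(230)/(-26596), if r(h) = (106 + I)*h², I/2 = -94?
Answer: 1084450/6649 ≈ 163.10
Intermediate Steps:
I = -188 (I = 2*(-94) = -188)
r(h) = -82*h² (r(h) = (106 - 188)*h² = -82*h²)
r(230)/(-26596) = -82*230²/(-26596) = -82*52900*(-1/26596) = -4337800*(-1/26596) = 1084450/6649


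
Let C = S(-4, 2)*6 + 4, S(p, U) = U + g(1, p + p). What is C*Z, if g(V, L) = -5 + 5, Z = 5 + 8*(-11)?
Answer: -1328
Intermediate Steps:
Z = -83 (Z = 5 - 88 = -83)
g(V, L) = 0
S(p, U) = U (S(p, U) = U + 0 = U)
C = 16 (C = 2*6 + 4 = 12 + 4 = 16)
C*Z = 16*(-83) = -1328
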